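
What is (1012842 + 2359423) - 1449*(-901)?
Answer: 4677814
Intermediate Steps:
(1012842 + 2359423) - 1449*(-901) = 3372265 + 1305549 = 4677814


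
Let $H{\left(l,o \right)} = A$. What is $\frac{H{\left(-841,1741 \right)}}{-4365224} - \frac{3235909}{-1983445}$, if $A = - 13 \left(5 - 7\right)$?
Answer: $\frac{7062708029523}{4329090858340} \approx 1.6315$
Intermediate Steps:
$A = 26$ ($A = \left(-13\right) \left(-2\right) = 26$)
$H{\left(l,o \right)} = 26$
$\frac{H{\left(-841,1741 \right)}}{-4365224} - \frac{3235909}{-1983445} = \frac{26}{-4365224} - \frac{3235909}{-1983445} = 26 \left(- \frac{1}{4365224}\right) - - \frac{3235909}{1983445} = - \frac{13}{2182612} + \frac{3235909}{1983445} = \frac{7062708029523}{4329090858340}$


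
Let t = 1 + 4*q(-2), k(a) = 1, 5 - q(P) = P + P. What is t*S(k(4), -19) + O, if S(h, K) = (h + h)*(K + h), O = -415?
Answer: -1747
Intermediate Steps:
q(P) = 5 - 2*P (q(P) = 5 - (P + P) = 5 - 2*P)
t = 37 (t = 1 + 4*(5 - 2*(-2)) = 1 + 4*(5 + 4) = 1 + 4*9 = 1 + 36 = 37)
S(h, K) = 2*h*(K + h) (S(h, K) = (2*h)*(K + h) = 2*h*(K + h))
t*S(k(4), -19) + O = 37*(2*1*(-19 + 1)) - 415 = 37*(2*1*(-18)) - 415 = 37*(-36) - 415 = -1332 - 415 = -1747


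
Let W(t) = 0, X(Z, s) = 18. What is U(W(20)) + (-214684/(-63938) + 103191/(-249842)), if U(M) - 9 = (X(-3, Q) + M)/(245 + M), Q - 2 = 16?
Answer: 63390435949/5274565310 ≈ 12.018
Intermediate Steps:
Q = 18 (Q = 2 + 16 = 18)
U(M) = 9 + (18 + M)/(245 + M)
U(W(20)) + (-214684/(-63938) + 103191/(-249842)) = (2223 + 10*0)/(245 + 0) + (-214684/(-63938) + 103191/(-249842)) = (2223 + 0)/245 + (-214684*(-1/63938) + 103191*(-1/249842)) = (1/245)*2223 + (107342/31969 - 1947/4714) = 2223/245 + 443766545/150701866 = 63390435949/5274565310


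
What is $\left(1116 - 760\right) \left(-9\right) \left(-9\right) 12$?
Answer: $346032$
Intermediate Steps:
$\left(1116 - 760\right) \left(-9\right) \left(-9\right) 12 = 356 \cdot 81 \cdot 12 = 356 \cdot 972 = 346032$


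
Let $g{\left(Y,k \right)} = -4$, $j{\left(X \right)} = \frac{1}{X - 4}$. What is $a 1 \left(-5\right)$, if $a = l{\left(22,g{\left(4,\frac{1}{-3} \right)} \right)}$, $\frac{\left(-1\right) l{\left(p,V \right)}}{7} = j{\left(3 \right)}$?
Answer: $-35$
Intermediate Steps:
$j{\left(X \right)} = \frac{1}{-4 + X}$
$l{\left(p,V \right)} = 7$ ($l{\left(p,V \right)} = - \frac{7}{-4 + 3} = - \frac{7}{-1} = \left(-7\right) \left(-1\right) = 7$)
$a = 7$
$a 1 \left(-5\right) = 7 \cdot 1 \left(-5\right) = 7 \left(-5\right) = -35$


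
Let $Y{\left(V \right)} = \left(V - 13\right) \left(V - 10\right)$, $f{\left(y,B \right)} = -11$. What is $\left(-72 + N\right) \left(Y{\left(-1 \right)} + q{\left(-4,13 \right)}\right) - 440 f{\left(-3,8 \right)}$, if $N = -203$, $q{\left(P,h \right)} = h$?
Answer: $-41085$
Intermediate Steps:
$Y{\left(V \right)} = \left(-13 + V\right) \left(-10 + V\right)$
$\left(-72 + N\right) \left(Y{\left(-1 \right)} + q{\left(-4,13 \right)}\right) - 440 f{\left(-3,8 \right)} = \left(-72 - 203\right) \left(\left(130 + \left(-1\right)^{2} - -23\right) + 13\right) - -4840 = - 275 \left(\left(130 + 1 + 23\right) + 13\right) + 4840 = - 275 \left(154 + 13\right) + 4840 = \left(-275\right) 167 + 4840 = -45925 + 4840 = -41085$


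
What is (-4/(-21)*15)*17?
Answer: 340/7 ≈ 48.571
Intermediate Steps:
(-4/(-21)*15)*17 = (-4*(-1/21)*15)*17 = ((4/21)*15)*17 = (20/7)*17 = 340/7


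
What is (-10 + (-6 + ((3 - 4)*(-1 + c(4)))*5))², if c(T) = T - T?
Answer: 121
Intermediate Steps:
c(T) = 0
(-10 + (-6 + ((3 - 4)*(-1 + c(4)))*5))² = (-10 + (-6 + ((3 - 4)*(-1 + 0))*5))² = (-10 + (-6 - 1*(-1)*5))² = (-10 + (-6 + 1*5))² = (-10 + (-6 + 5))² = (-10 - 1)² = (-11)² = 121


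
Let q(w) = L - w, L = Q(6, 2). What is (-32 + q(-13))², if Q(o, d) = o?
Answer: 169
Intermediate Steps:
L = 6
q(w) = 6 - w
(-32 + q(-13))² = (-32 + (6 - 1*(-13)))² = (-32 + (6 + 13))² = (-32 + 19)² = (-13)² = 169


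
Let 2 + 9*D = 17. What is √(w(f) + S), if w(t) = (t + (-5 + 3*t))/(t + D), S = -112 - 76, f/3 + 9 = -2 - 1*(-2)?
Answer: I*√265031/38 ≈ 13.548*I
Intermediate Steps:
f = -27 (f = -27 + 3*(-2 - 1*(-2)) = -27 + 3*(-2 + 2) = -27 + 3*0 = -27 + 0 = -27)
D = 5/3 (D = -2/9 + (⅑)*17 = -2/9 + 17/9 = 5/3 ≈ 1.6667)
S = -188
w(t) = (-5 + 4*t)/(5/3 + t) (w(t) = (t + (-5 + 3*t))/(t + 5/3) = (-5 + 4*t)/(5/3 + t))
√(w(f) + S) = √(3*(-5 + 4*(-27))/(5 + 3*(-27)) - 188) = √(3*(-5 - 108)/(5 - 81) - 188) = √(3*(-113)/(-76) - 188) = √(3*(-1/76)*(-113) - 188) = √(339/76 - 188) = √(-13949/76) = I*√265031/38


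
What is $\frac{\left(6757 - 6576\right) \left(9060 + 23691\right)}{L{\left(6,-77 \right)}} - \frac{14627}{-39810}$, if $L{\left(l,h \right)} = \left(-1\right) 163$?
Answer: $- \frac{235988548909}{6489030} \approx -36367.0$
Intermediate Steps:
$L{\left(l,h \right)} = -163$
$\frac{\left(6757 - 6576\right) \left(9060 + 23691\right)}{L{\left(6,-77 \right)}} - \frac{14627}{-39810} = \frac{\left(6757 - 6576\right) \left(9060 + 23691\right)}{-163} - \frac{14627}{-39810} = \left(6757 - 6576\right) 32751 \left(- \frac{1}{163}\right) - - \frac{14627}{39810} = 181 \cdot 32751 \left(- \frac{1}{163}\right) + \frac{14627}{39810} = 5927931 \left(- \frac{1}{163}\right) + \frac{14627}{39810} = - \frac{5927931}{163} + \frac{14627}{39810} = - \frac{235988548909}{6489030}$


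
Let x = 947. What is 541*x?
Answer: 512327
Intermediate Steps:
541*x = 541*947 = 512327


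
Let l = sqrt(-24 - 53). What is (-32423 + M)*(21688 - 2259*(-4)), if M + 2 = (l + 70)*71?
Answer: -843527420 + 2181404*I*sqrt(77) ≈ -8.4353e+8 + 1.9142e+7*I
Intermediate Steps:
l = I*sqrt(77) (l = sqrt(-77) = I*sqrt(77) ≈ 8.775*I)
M = 4968 + 71*I*sqrt(77) (M = -2 + (I*sqrt(77) + 70)*71 = -2 + (70 + I*sqrt(77))*71 = -2 + (4970 + 71*I*sqrt(77)) = 4968 + 71*I*sqrt(77) ≈ 4968.0 + 623.02*I)
(-32423 + M)*(21688 - 2259*(-4)) = (-32423 + (4968 + 71*I*sqrt(77)))*(21688 - 2259*(-4)) = (-27455 + 71*I*sqrt(77))*(21688 + 9036) = (-27455 + 71*I*sqrt(77))*30724 = -843527420 + 2181404*I*sqrt(77)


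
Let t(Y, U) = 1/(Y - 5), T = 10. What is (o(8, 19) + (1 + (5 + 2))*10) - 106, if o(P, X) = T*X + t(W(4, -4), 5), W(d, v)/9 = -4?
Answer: 6723/41 ≈ 163.98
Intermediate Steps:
W(d, v) = -36 (W(d, v) = 9*(-4) = -36)
t(Y, U) = 1/(-5 + Y)
o(P, X) = -1/41 + 10*X (o(P, X) = 10*X + 1/(-5 - 36) = 10*X + 1/(-41) = 10*X - 1/41 = -1/41 + 10*X)
(o(8, 19) + (1 + (5 + 2))*10) - 106 = ((-1/41 + 10*19) + (1 + (5 + 2))*10) - 106 = ((-1/41 + 190) + (1 + 7)*10) - 106 = (7789/41 + 8*10) - 106 = (7789/41 + 80) - 106 = 11069/41 - 106 = 6723/41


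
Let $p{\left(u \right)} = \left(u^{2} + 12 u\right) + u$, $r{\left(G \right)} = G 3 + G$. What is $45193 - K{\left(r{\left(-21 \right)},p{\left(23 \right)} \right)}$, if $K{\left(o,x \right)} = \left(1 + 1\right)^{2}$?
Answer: $45189$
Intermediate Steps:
$r{\left(G \right)} = 4 G$ ($r{\left(G \right)} = 3 G + G = 4 G$)
$p{\left(u \right)} = u^{2} + 13 u$
$K{\left(o,x \right)} = 4$ ($K{\left(o,x \right)} = 2^{2} = 4$)
$45193 - K{\left(r{\left(-21 \right)},p{\left(23 \right)} \right)} = 45193 - 4 = 45189$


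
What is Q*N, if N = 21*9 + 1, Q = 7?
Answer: 1330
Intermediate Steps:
N = 190 (N = 189 + 1 = 190)
Q*N = 7*190 = 1330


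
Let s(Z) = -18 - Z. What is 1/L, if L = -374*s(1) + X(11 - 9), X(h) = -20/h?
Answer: 1/7096 ≈ 0.00014092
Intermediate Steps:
L = 7096 (L = -374*(-18 - 1*1) - 20/(11 - 9) = -374*(-18 - 1) - 20/2 = -374*(-19) - 20*1/2 = 7106 - 10 = 7096)
1/L = 1/7096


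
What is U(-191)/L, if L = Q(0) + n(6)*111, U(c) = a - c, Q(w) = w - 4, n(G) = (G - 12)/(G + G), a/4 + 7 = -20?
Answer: -166/119 ≈ -1.3950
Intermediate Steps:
a = -108 (a = -28 + 4*(-20) = -28 - 80 = -108)
n(G) = (-12 + G)/(2*G) (n(G) = (-12 + G)/((2*G)) = (-12 + G)*(1/(2*G)) = (-12 + G)/(2*G))
Q(w) = -4 + w
U(c) = -108 - c
L = -119/2 (L = (-4 + 0) + ((1/2)*(-12 + 6)/6)*111 = -4 + ((1/2)*(1/6)*(-6))*111 = -4 - 1/2*111 = -4 - 111/2 = -119/2 ≈ -59.500)
U(-191)/L = (-108 - 1*(-191))/(-119/2) = (-108 + 191)*(-2/119) = 83*(-2/119) = -166/119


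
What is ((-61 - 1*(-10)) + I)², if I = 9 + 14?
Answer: 784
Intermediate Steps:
I = 23
((-61 - 1*(-10)) + I)² = ((-61 - 1*(-10)) + 23)² = ((-61 + 10) + 23)² = (-51 + 23)² = (-28)² = 784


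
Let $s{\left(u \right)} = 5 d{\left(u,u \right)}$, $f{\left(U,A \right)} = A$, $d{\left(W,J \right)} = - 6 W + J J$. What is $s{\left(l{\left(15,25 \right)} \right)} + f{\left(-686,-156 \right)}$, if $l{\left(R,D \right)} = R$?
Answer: $519$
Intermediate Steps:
$d{\left(W,J \right)} = J^{2} - 6 W$ ($d{\left(W,J \right)} = - 6 W + J^{2} = J^{2} - 6 W$)
$s{\left(u \right)} = - 30 u + 5 u^{2}$ ($s{\left(u \right)} = 5 \left(u^{2} - 6 u\right) = - 30 u + 5 u^{2}$)
$s{\left(l{\left(15,25 \right)} \right)} + f{\left(-686,-156 \right)} = 5 \cdot 15 \left(-6 + 15\right) - 156 = 5 \cdot 15 \cdot 9 - 156 = 675 - 156 = 519$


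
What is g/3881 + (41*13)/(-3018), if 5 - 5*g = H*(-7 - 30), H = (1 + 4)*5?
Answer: -1507225/11712858 ≈ -0.12868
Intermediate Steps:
H = 25 (H = 5*5 = 25)
g = 186 (g = 1 - 5*(-7 - 30) = 1 - 5*(-37) = 1 - ⅕*(-925) = 1 + 185 = 186)
g/3881 + (41*13)/(-3018) = 186/3881 + (41*13)/(-3018) = 186*(1/3881) + 533*(-1/3018) = 186/3881 - 533/3018 = -1507225/11712858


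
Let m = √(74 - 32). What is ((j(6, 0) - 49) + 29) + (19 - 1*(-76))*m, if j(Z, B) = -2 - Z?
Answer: -28 + 95*√42 ≈ 587.67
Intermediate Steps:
m = √42 ≈ 6.4807
((j(6, 0) - 49) + 29) + (19 - 1*(-76))*m = (((-2 - 1*6) - 49) + 29) + (19 - 1*(-76))*√42 = (((-2 - 6) - 49) + 29) + (19 + 76)*√42 = ((-8 - 49) + 29) + 95*√42 = (-57 + 29) + 95*√42 = -28 + 95*√42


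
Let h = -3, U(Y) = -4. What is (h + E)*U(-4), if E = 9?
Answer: -24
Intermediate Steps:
(h + E)*U(-4) = (-3 + 9)*(-4) = 6*(-4) = -24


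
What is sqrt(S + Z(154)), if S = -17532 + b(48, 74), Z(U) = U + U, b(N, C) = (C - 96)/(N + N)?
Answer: I*sqrt(2480289)/12 ≈ 131.24*I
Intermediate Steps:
b(N, C) = (-96 + C)/(2*N) (b(N, C) = (-96 + C)/((2*N)) = (-96 + C)*(1/(2*N)) = (-96 + C)/(2*N))
Z(U) = 2*U
S = -841547/48 (S = -17532 + (1/2)*(-96 + 74)/48 = -17532 + (1/2)*(1/48)*(-22) = -17532 - 11/48 = -841547/48 ≈ -17532.)
sqrt(S + Z(154)) = sqrt(-841547/48 + 2*154) = sqrt(-841547/48 + 308) = sqrt(-826763/48) = I*sqrt(2480289)/12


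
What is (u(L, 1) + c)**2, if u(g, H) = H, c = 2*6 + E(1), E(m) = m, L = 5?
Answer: 196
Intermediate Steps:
c = 13 (c = 2*6 + 1 = 12 + 1 = 13)
(u(L, 1) + c)**2 = (1 + 13)**2 = 14**2 = 196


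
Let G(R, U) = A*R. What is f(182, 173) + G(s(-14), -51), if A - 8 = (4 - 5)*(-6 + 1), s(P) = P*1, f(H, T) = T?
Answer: -9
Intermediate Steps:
s(P) = P
A = 13 (A = 8 + (4 - 5)*(-6 + 1) = 8 - 1*(-5) = 8 + 5 = 13)
G(R, U) = 13*R
f(182, 173) + G(s(-14), -51) = 173 + 13*(-14) = 173 - 182 = -9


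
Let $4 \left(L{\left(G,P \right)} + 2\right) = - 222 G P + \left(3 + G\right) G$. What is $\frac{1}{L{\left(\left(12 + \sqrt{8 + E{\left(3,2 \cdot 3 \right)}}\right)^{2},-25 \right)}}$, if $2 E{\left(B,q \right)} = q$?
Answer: $\frac{222767}{36012727765} - \frac{35178 \sqrt{11}}{36012727765} \approx 2.946 \cdot 10^{-6}$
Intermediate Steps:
$E{\left(B,q \right)} = \frac{q}{2}$
$L{\left(G,P \right)} = -2 - \frac{111 G P}{2} + \frac{G \left(3 + G\right)}{4}$ ($L{\left(G,P \right)} = -2 + \frac{- 222 G P + \left(3 + G\right) G}{4} = -2 + \frac{- 222 G P + G \left(3 + G\right)}{4} = -2 + \frac{G \left(3 + G\right) - 222 G P}{4} = -2 - \left(- \frac{G \left(3 + G\right)}{4} + \frac{111 G P}{2}\right) = -2 - \frac{111 G P}{2} + \frac{G \left(3 + G\right)}{4}$)
$\frac{1}{L{\left(\left(12 + \sqrt{8 + E{\left(3,2 \cdot 3 \right)}}\right)^{2},-25 \right)}} = \frac{1}{-2 + \frac{\left(\left(12 + \sqrt{8 + \frac{2 \cdot 3}{2}}\right)^{2}\right)^{2}}{4} + \frac{3 \left(12 + \sqrt{8 + \frac{2 \cdot 3}{2}}\right)^{2}}{4} - \frac{111}{2} \left(12 + \sqrt{8 + \frac{2 \cdot 3}{2}}\right)^{2} \left(-25\right)} = \frac{1}{-2 + \frac{\left(\left(12 + \sqrt{8 + \frac{1}{2} \cdot 6}\right)^{2}\right)^{2}}{4} + \frac{3 \left(12 + \sqrt{8 + \frac{1}{2} \cdot 6}\right)^{2}}{4} - \frac{111}{2} \left(12 + \sqrt{8 + \frac{1}{2} \cdot 6}\right)^{2} \left(-25\right)} = \frac{1}{-2 + \frac{\left(\left(12 + \sqrt{8 + 3}\right)^{2}\right)^{2}}{4} + \frac{3 \left(12 + \sqrt{8 + 3}\right)^{2}}{4} - \frac{111}{2} \left(12 + \sqrt{8 + 3}\right)^{2} \left(-25\right)} = \frac{1}{-2 + \frac{\left(\left(12 + \sqrt{11}\right)^{2}\right)^{2}}{4} + \frac{3 \left(12 + \sqrt{11}\right)^{2}}{4} - \frac{111}{2} \left(12 + \sqrt{11}\right)^{2} \left(-25\right)} = \frac{1}{-2 + \frac{\left(12 + \sqrt{11}\right)^{4}}{4} + \frac{3 \left(12 + \sqrt{11}\right)^{2}}{4} + \frac{2775 \left(12 + \sqrt{11}\right)^{2}}{2}} = \frac{1}{-2 + \frac{\left(12 + \sqrt{11}\right)^{4}}{4} + \frac{5553 \left(12 + \sqrt{11}\right)^{2}}{4}}$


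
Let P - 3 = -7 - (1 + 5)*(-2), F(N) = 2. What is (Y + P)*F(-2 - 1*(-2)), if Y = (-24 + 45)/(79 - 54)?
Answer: 442/25 ≈ 17.680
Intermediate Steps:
Y = 21/25 ≈ 0.84000
P = 8 (P = 3 + (-7 - (1 + 5)*(-2)) = 3 + (-7 - 6*(-2)) = 3 + (-7 - 1*(-12)) = 3 + (-7 + 12) = 3 + 5 = 8)
(Y + P)*F(-2 - 1*(-2)) = (21/25 + 8)*2 = (221/25)*2 = 442/25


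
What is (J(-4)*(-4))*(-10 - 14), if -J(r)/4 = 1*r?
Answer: 1536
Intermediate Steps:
J(r) = -4*r
(J(-4)*(-4))*(-10 - 14) = (-4*(-4)*(-4))*(-10 - 14) = (16*(-4))*(-24) = -64*(-24) = 1536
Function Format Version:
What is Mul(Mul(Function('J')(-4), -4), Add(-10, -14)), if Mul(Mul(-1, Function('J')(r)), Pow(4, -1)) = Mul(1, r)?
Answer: 1536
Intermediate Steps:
Function('J')(r) = Mul(-4, r) (Function('J')(r) = Mul(-4, Mul(1, r)) = Mul(-4, r))
Mul(Mul(Function('J')(-4), -4), Add(-10, -14)) = Mul(Mul(Mul(-4, -4), -4), Add(-10, -14)) = Mul(Mul(16, -4), -24) = Mul(-64, -24) = 1536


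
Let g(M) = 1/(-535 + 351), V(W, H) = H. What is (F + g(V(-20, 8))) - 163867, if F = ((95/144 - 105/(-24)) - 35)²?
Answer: -77724520993/476928 ≈ -1.6297e+5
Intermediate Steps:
g(M) = -1/184 (g(M) = 1/(-184) = -1/184)
F = 18619225/20736 (F = ((95*(1/144) - 105*(-1/24)) - 35)² = ((95/144 + 35/8) - 35)² = (725/144 - 35)² = (-4315/144)² = 18619225/20736 ≈ 897.92)
(F + g(V(-20, 8))) - 163867 = (18619225/20736 - 1/184) - 163867 = 428239583/476928 - 163867 = -77724520993/476928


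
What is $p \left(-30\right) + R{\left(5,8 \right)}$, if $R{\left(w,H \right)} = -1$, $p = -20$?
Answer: $599$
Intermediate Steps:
$p \left(-30\right) + R{\left(5,8 \right)} = \left(-20\right) \left(-30\right) - 1 = 600 - 1 = 599$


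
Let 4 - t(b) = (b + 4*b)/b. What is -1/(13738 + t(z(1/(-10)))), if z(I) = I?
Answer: -1/13737 ≈ -7.2796e-5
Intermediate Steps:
t(b) = -1 (t(b) = 4 - (b + 4*b)/b = 4 - 5*b/b = 4 - 1*5 = 4 - 5 = -1)
-1/(13738 + t(z(1/(-10)))) = -1/(13738 - 1) = -1/13737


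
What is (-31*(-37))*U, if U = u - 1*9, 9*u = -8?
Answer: -102083/9 ≈ -11343.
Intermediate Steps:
u = -8/9 (u = (⅑)*(-8) = -8/9 ≈ -0.88889)
U = -89/9 (U = -8/9 - 1*9 = -8/9 - 9 = -89/9 ≈ -9.8889)
(-31*(-37))*U = -31*(-37)*(-89/9) = 1147*(-89/9) = -102083/9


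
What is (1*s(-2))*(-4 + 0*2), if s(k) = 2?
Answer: -8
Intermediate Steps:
(1*s(-2))*(-4 + 0*2) = (1*2)*(-4 + 0*2) = 2*(-4 + 0) = 2*(-4) = -8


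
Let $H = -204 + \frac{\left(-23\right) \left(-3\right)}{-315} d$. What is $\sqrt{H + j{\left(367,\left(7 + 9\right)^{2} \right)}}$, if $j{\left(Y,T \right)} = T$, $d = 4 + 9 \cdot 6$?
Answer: $\frac{\sqrt{433230}}{105} \approx 6.2686$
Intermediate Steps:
$d = 58$ ($d = 4 + 54 = 58$)
$H = - \frac{22754}{105}$ ($H = -204 + \frac{\left(-23\right) \left(-3\right)}{-315} \cdot 58 = -204 + 69 \left(- \frac{1}{315}\right) 58 = -204 - \frac{1334}{105} = - \frac{22754}{105} \approx -216.7$)
$\sqrt{H + j{\left(367,\left(7 + 9\right)^{2} \right)}} = \sqrt{- \frac{22754}{105} + \left(7 + 9\right)^{2}} = \sqrt{- \frac{22754}{105} + 16^{2}} = \sqrt{- \frac{22754}{105} + 256} = \sqrt{\frac{4126}{105}} = \frac{\sqrt{433230}}{105}$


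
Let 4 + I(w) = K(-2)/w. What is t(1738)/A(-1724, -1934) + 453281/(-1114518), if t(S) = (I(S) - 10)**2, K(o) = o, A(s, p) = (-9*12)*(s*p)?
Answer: -20543473957087422425/50511803628579299424 ≈ -0.40671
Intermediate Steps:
A(s, p) = -108*p*s
I(w) = -4 - 2/w
t(S) = (-14 - 2/S)**2 (t(S) = ((-4 - 2/S) - 10)**2 = (-14 - 2/S)**2)
t(1738)/A(-1724, -1934) + 453281/(-1114518) = (4*(1 + 7*1738)**2/1738**2)/((-108*(-1934)*(-1724))) + 453281/(-1114518) = (4*(1/3020644)*(1 + 12166)**2)/(-360095328) + 453281*(-1/1114518) = (4*(1/3020644)*12167**2)*(-1/360095328) - 453281/1114518 = (4*(1/3020644)*148035889)*(-1/360095328) - 453281/1114518 = (148035889/755161)*(-1/360095328) - 453281/1114518 = -148035889/271929947987808 - 453281/1114518 = -20543473957087422425/50511803628579299424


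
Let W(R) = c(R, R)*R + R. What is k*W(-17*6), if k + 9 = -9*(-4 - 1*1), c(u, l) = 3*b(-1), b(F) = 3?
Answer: -36720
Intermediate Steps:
c(u, l) = 9 (c(u, l) = 3*3 = 9)
W(R) = 10*R (W(R) = 9*R + R = 10*R)
k = 36 (k = -9 - 9*(-4 - 1*1) = -9 - 9*(-4 - 1) = -9 - 9*(-5) = -9 + 45 = 36)
k*W(-17*6) = 36*(10*(-17*6)) = 36*(10*(-102)) = 36*(-1020) = -36720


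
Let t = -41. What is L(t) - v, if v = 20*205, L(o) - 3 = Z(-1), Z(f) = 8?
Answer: -4089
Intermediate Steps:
L(o) = 11 (L(o) = 3 + 8 = 11)
v = 4100
L(t) - v = 11 - 1*4100 = 11 - 4100 = -4089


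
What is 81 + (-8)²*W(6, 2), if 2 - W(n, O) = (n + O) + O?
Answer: -431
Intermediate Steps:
W(n, O) = 2 - n - 2*O (W(n, O) = 2 - ((n + O) + O) = 2 - ((O + n) + O) = 2 - (n + 2*O) = 2 + (-n - 2*O) = 2 - n - 2*O)
81 + (-8)²*W(6, 2) = 81 + (-8)²*(2 - 1*6 - 2*2) = 81 + 64*(2 - 6 - 4) = 81 + 64*(-8) = 81 - 512 = -431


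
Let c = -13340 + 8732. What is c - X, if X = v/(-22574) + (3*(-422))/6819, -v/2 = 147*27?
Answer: -118224115831/25655351 ≈ -4608.2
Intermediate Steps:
v = -7938 (v = -294*27 = -2*3969 = -7938)
X = 4258423/25655351 (X = -7938/(-22574) + (3*(-422))/6819 = -7938*(-1/22574) - 1266*1/6819 = 3969/11287 - 422/2273 = 4258423/25655351 ≈ 0.16599)
c = -4608
c - X = -4608 - 1*4258423/25655351 = -4608 - 4258423/25655351 = -118224115831/25655351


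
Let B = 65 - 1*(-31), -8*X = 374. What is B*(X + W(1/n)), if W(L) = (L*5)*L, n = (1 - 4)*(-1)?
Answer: -13304/3 ≈ -4434.7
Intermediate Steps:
n = 3 (n = -3*(-1) = 3)
W(L) = 5*L² (W(L) = (5*L)*L = 5*L²)
X = -187/4 (X = -⅛*374 = -187/4 ≈ -46.750)
B = 96 (B = 65 + 31 = 96)
B*(X + W(1/n)) = 96*(-187/4 + 5*(1/3)²) = 96*(-187/4 + 5*(⅓)²) = 96*(-187/4 + 5*(⅑)) = 96*(-187/4 + 5/9) = 96*(-1663/36) = -13304/3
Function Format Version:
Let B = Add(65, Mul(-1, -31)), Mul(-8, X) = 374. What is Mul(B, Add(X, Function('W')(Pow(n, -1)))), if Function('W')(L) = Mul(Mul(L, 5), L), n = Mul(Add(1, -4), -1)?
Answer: Rational(-13304, 3) ≈ -4434.7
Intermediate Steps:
n = 3 (n = Mul(-3, -1) = 3)
Function('W')(L) = Mul(5, Pow(L, 2)) (Function('W')(L) = Mul(Mul(5, L), L) = Mul(5, Pow(L, 2)))
X = Rational(-187, 4) (X = Mul(Rational(-1, 8), 374) = Rational(-187, 4) ≈ -46.750)
B = 96 (B = Add(65, 31) = 96)
Mul(B, Add(X, Function('W')(Pow(n, -1)))) = Mul(96, Add(Rational(-187, 4), Mul(5, Pow(Pow(3, -1), 2)))) = Mul(96, Add(Rational(-187, 4), Mul(5, Pow(Rational(1, 3), 2)))) = Mul(96, Add(Rational(-187, 4), Mul(5, Rational(1, 9)))) = Mul(96, Add(Rational(-187, 4), Rational(5, 9))) = Mul(96, Rational(-1663, 36)) = Rational(-13304, 3)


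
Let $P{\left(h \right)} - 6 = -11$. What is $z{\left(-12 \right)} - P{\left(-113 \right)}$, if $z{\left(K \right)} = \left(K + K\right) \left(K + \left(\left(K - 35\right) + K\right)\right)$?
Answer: $1709$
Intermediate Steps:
$P{\left(h \right)} = -5$ ($P{\left(h \right)} = 6 - 11 = -5$)
$z{\left(K \right)} = 2 K \left(-35 + 3 K\right)$ ($z{\left(K \right)} = 2 K \left(K + \left(\left(-35 + K\right) + K\right)\right) = 2 K \left(K + \left(-35 + 2 K\right)\right) = 2 K \left(-35 + 3 K\right)$)
$z{\left(-12 \right)} - P{\left(-113 \right)} = 2 \left(-12\right) \left(-35 + 3 \left(-12\right)\right) - -5 = 2 \left(-12\right) \left(-35 - 36\right) + 5 = 2 \left(-12\right) \left(-71\right) + 5 = 1704 + 5 = 1709$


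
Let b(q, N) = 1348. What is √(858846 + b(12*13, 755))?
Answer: √860194 ≈ 927.47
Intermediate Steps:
√(858846 + b(12*13, 755)) = √(858846 + 1348) = √860194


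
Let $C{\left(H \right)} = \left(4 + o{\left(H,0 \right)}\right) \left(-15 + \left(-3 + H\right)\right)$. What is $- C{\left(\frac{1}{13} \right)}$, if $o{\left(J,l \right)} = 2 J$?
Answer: $\frac{12582}{169} \approx 74.45$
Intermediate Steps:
$C{\left(H \right)} = \left(-18 + H\right) \left(4 + 2 H\right)$ ($C{\left(H \right)} = \left(4 + 2 H\right) \left(-15 + \left(-3 + H\right)\right) = \left(4 + 2 H\right) \left(-18 + H\right) = \left(-18 + H\right) \left(4 + 2 H\right)$)
$- C{\left(\frac{1}{13} \right)} = - (-72 - \frac{32}{13} + 2 \left(\frac{1}{13}\right)^{2}) = - (-72 - \frac{32}{13} + \frac{2}{169}) = \left(-1\right) \left(- \frac{12582}{169}\right) = \frac{12582}{169}$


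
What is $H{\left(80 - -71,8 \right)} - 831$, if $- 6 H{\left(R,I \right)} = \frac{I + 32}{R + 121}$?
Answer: $- \frac{169529}{204} \approx -831.02$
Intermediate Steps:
$H{\left(R,I \right)} = - \frac{32 + I}{6 \left(121 + R\right)}$ ($H{\left(R,I \right)} = - \frac{\left(I + 32\right) \frac{1}{R + 121}}{6} = - \frac{\left(32 + I\right) \frac{1}{121 + R}}{6} = - \frac{\frac{1}{121 + R} \left(32 + I\right)}{6} = - \frac{32 + I}{6 \left(121 + R\right)}$)
$H{\left(80 - -71,8 \right)} - 831 = \frac{-32 - 8}{6 \left(121 + \left(80 - -71\right)\right)} - 831 = \frac{-32 - 8}{6 \left(121 + \left(80 + 71\right)\right)} - 831 = \frac{1}{6} \frac{1}{121 + 151} \left(-40\right) - 831 = \frac{1}{6} \cdot \frac{1}{272} \left(-40\right) - 831 = - \frac{5}{204} - 831 = - \frac{169529}{204}$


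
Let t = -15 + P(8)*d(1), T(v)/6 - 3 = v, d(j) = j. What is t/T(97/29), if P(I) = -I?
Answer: -29/48 ≈ -0.60417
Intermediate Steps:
T(v) = 18 + 6*v
t = -23 (t = -15 - 1*8*1 = -15 - 8*1 = -15 - 8 = -23)
t/T(97/29) = -23/(18 + 6*(97/29)) = -23/(18 + 582/29) = -23/1104/29 = -23*29/1104 = -29/48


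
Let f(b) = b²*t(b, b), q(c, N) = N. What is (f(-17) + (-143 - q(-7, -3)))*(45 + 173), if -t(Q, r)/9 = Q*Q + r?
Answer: -154259416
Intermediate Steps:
t(Q, r) = -9*r - 9*Q² (t(Q, r) = -9*(Q*Q + r) = -9*(Q² + r) = -9*(r + Q²) = -9*r - 9*Q²)
f(b) = b²*(-9*b - 9*b²)
(f(-17) + (-143 - q(-7, -3)))*(45 + 173) = (9*(-17)³*(-1 - 1*(-17)) + (-143 - 1*(-3)))*(45 + 173) = (9*(-4913)*(-1 + 17) + (-143 + 3))*218 = (9*(-4913)*16 - 140)*218 = (-707472 - 140)*218 = -707612*218 = -154259416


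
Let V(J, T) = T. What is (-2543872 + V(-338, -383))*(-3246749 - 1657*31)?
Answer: 8391248123580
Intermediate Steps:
(-2543872 + V(-338, -383))*(-3246749 - 1657*31) = (-2543872 - 383)*(-3246749 - 1657*31) = -2544255*(-3246749 - 51367) = -2544255*(-3298116) = 8391248123580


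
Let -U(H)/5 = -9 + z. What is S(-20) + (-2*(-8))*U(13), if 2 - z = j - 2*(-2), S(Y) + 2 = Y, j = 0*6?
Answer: 858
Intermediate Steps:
j = 0
S(Y) = -2 + Y
z = -2 (z = 2 - (0 - 2*(-2)) = 2 - (0 + 4) = 2 - 1*4 = 2 - 4 = -2)
U(H) = 55 (U(H) = -5*(-9 - 2) = -5*(-11) = 55)
S(-20) + (-2*(-8))*U(13) = (-2 - 20) - 2*(-8)*55 = -22 + 16*55 = -22 + 880 = 858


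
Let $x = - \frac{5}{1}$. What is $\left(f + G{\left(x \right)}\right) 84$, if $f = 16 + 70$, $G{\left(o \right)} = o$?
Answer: $6804$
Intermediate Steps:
$x = -5$ ($x = \left(-5\right) 1 = -5$)
$f = 86$
$\left(f + G{\left(x \right)}\right) 84 = \left(86 - 5\right) 84 = 81 \cdot 84 = 6804$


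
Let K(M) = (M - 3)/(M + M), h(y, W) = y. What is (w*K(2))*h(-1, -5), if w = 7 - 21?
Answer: -7/2 ≈ -3.5000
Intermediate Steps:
K(M) = (-3 + M)/(2*M) (K(M) = (-3 + M)/((2*M)) = (-3 + M)*(1/(2*M)) = (-3 + M)/(2*M))
w = -14
(w*K(2))*h(-1, -5) = -7*(-3 + 2)/2*(-1) = -7*(-1)/2*(-1) = -14*(-1/4)*(-1) = (7/2)*(-1) = -7/2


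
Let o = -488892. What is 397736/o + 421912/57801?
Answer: 15273321914/2354870541 ≈ 6.4858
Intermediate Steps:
397736/o + 421912/57801 = 397736/(-488892) + 421912/57801 = 397736*(-1/488892) + 421912*(1/57801) = -99434/122223 + 421912/57801 = 15273321914/2354870541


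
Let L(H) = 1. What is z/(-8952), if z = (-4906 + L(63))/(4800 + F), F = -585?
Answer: 109/838504 ≈ 0.00012999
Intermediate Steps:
z = -327/281 (z = (-4906 + 1)/(4800 - 585) = -4905/4215 = -4905*1/4215 = -327/281 ≈ -1.1637)
z/(-8952) = -327/281/(-8952) = -327/281*(-1/8952) = 109/838504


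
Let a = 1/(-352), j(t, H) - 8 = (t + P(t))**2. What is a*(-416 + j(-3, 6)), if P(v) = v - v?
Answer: 399/352 ≈ 1.1335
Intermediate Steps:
P(v) = 0
j(t, H) = 8 + t**2 (j(t, H) = 8 + (t + 0)**2 = 8 + t**2)
a = -1/352 ≈ -0.0028409
a*(-416 + j(-3, 6)) = -(-416 + (8 + (-3)**2))/352 = -(-416 + (8 + 9))/352 = -(-416 + 17)/352 = -1/352*(-399) = 399/352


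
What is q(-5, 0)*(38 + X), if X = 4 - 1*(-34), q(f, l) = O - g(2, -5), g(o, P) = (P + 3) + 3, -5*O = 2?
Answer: -532/5 ≈ -106.40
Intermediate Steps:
O = -⅖ (O = -⅕*2 = -⅖ ≈ -0.40000)
g(o, P) = 6 + P (g(o, P) = (3 + P) + 3 = 6 + P)
q(f, l) = -7/5 (q(f, l) = -⅖ - (6 - 5) = -⅖ - 1*1 = -⅖ - 1 = -7/5)
X = 38 (X = 4 + 34 = 38)
q(-5, 0)*(38 + X) = -7*(38 + 38)/5 = -7/5*76 = -532/5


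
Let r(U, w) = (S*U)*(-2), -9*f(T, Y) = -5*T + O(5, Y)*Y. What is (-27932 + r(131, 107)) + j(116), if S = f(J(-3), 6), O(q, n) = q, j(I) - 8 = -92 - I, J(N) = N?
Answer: -26822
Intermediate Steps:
j(I) = -84 - I (j(I) = 8 + (-92 - I) = -84 - I)
f(T, Y) = -5*Y/9 + 5*T/9 (f(T, Y) = -(-5*T + 5*Y)/9 = -5*Y/9 + 5*T/9)
S = -5 (S = -5/9*6 + (5/9)*(-3) = -10/3 - 5/3 = -5)
r(U, w) = 10*U (r(U, w) = -5*U*(-2) = 10*U)
(-27932 + r(131, 107)) + j(116) = (-27932 + 10*131) + (-84 - 1*116) = (-27932 + 1310) + (-84 - 116) = -26622 - 200 = -26822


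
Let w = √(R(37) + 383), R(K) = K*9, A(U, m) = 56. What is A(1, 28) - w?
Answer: 56 - 2*√179 ≈ 29.242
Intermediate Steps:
R(K) = 9*K
w = 2*√179 (w = √(9*37 + 383) = √(333 + 383) = √716 = 2*√179 ≈ 26.758)
A(1, 28) - w = 56 - 2*√179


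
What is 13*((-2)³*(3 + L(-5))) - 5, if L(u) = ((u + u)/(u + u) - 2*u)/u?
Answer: -441/5 ≈ -88.200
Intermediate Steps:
L(u) = (1 - 2*u)/u (L(u) = ((2*u)/((2*u)) - 2*u)/u = ((2*u)*(1/(2*u)) - 2*u)/u = (1 - 2*u)/u)
13*((-2)³*(3 + L(-5))) - 5 = 13*((-2)³*(3 + (-2 + 1/(-5)))) - 5 = 13*(-8*(3 + (-2 - ⅕))) - 5 = 13*(-8*(3 - 11/5)) - 5 = 13*(-8*⅘) - 5 = 13*(-32/5) - 5 = -416/5 - 5 = -441/5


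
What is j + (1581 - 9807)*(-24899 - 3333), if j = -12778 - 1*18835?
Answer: 232204819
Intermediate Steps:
j = -31613 (j = -12778 - 18835 = -31613)
j + (1581 - 9807)*(-24899 - 3333) = -31613 + (1581 - 9807)*(-24899 - 3333) = -31613 - 8226*(-28232) = -31613 + 232236432 = 232204819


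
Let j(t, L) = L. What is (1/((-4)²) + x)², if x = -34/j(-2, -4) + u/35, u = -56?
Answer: 310249/6400 ≈ 48.476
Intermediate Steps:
x = 69/10 (x = -34/(-4) - 56/35 = -34*(-¼) - 56*1/35 = 17/2 - 8/5 = 69/10 ≈ 6.9000)
(1/((-4)²) + x)² = (1/((-4)²) + 69/10)² = (1/16 + 69/10)² = (557/80)² = 310249/6400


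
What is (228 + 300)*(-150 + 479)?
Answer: 173712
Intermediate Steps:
(228 + 300)*(-150 + 479) = 528*329 = 173712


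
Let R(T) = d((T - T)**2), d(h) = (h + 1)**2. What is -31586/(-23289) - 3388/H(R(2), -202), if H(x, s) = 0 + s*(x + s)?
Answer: 66863980/52532221 ≈ 1.2728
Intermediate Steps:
d(h) = (1 + h)**2
R(T) = 1 (R(T) = (1 + (T - T)**2)**2 = (1 + 0**2)**2 = (1 + 0)**2 = 1**2 = 1)
H(x, s) = s*(s + x) (H(x, s) = 0 + s*(s + x) = s*(s + x))
-31586/(-23289) - 3388/H(R(2), -202) = -31586/(-23289) - 3388*(-1/(202*(-202 + 1))) = -31586*(-1/23289) - 3388/((-202*(-201))) = 31586/23289 - 3388/40602 = 31586/23289 - 3388*1/40602 = 31586/23289 - 1694/20301 = 66863980/52532221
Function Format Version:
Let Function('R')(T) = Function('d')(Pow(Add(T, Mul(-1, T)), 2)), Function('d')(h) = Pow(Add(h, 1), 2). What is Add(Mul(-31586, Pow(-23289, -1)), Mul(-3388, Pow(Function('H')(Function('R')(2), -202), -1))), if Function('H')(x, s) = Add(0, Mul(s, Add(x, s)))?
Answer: Rational(66863980, 52532221) ≈ 1.2728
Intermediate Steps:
Function('d')(h) = Pow(Add(1, h), 2)
Function('R')(T) = 1 (Function('R')(T) = Pow(Add(1, Pow(Add(T, Mul(-1, T)), 2)), 2) = Pow(Add(1, Pow(0, 2)), 2) = Pow(Add(1, 0), 2) = Pow(1, 2) = 1)
Function('H')(x, s) = Mul(s, Add(s, x)) (Function('H')(x, s) = Add(0, Mul(s, Add(s, x))) = Mul(s, Add(s, x)))
Add(Mul(-31586, Pow(-23289, -1)), Mul(-3388, Pow(Function('H')(Function('R')(2), -202), -1))) = Add(Mul(-31586, Pow(-23289, -1)), Mul(-3388, Pow(Mul(-202, Add(-202, 1)), -1))) = Add(Mul(-31586, Rational(-1, 23289)), Mul(-3388, Pow(Mul(-202, -201), -1))) = Add(Rational(31586, 23289), Mul(-3388, Pow(40602, -1))) = Add(Rational(31586, 23289), Mul(-3388, Rational(1, 40602))) = Add(Rational(31586, 23289), Rational(-1694, 20301)) = Rational(66863980, 52532221)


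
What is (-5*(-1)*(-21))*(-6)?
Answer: 630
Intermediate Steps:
(-5*(-1)*(-21))*(-6) = (5*(-21))*(-6) = -105*(-6) = 630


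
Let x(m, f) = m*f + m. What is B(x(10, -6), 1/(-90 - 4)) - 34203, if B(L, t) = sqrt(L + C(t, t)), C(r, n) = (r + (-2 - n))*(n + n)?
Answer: -34203 + 2*I*sqrt(27589)/47 ≈ -34203.0 + 7.0681*I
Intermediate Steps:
x(m, f) = m + f*m (x(m, f) = f*m + m = m + f*m)
C(r, n) = 2*n*(-2 + r - n) (C(r, n) = (-2 + r - n)*(2*n) = 2*n*(-2 + r - n))
B(L, t) = sqrt(L - 4*t) (B(L, t) = sqrt(L + 2*t*(-2 + t - t)) = sqrt(L + 2*t*(-2)) = sqrt(L - 4*t))
B(x(10, -6), 1/(-90 - 4)) - 34203 = sqrt(10*(1 - 6) - 4/(-90 - 4)) - 34203 = sqrt(10*(-5) - 4/(-94)) - 34203 = sqrt(-50 - 4*(-1/94)) - 34203 = sqrt(-50 + 2/47) - 34203 = sqrt(-2348/47) - 34203 = 2*I*sqrt(27589)/47 - 34203 = -34203 + 2*I*sqrt(27589)/47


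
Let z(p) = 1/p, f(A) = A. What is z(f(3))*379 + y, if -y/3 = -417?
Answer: 4132/3 ≈ 1377.3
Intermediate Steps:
y = 1251 (y = -3*(-417) = 1251)
z(f(3))*379 + y = 379/3 + 1251 = 4132/3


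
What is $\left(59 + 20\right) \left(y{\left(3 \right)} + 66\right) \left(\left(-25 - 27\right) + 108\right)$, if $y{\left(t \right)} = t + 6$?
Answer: $331800$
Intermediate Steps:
$y{\left(t \right)} = 6 + t$
$\left(59 + 20\right) \left(y{\left(3 \right)} + 66\right) \left(\left(-25 - 27\right) + 108\right) = \left(59 + 20\right) \left(\left(6 + 3\right) + 66\right) \left(\left(-25 - 27\right) + 108\right) = 79 \left(9 + 66\right) \left(\left(-25 - 27\right) + 108\right) = 79 \cdot 75 \left(-52 + 108\right) = 5925 \cdot 56 = 331800$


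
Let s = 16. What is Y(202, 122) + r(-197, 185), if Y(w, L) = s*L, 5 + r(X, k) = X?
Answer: 1750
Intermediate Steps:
r(X, k) = -5 + X
Y(w, L) = 16*L
Y(202, 122) + r(-197, 185) = 16*122 + (-5 - 197) = 1952 - 202 = 1750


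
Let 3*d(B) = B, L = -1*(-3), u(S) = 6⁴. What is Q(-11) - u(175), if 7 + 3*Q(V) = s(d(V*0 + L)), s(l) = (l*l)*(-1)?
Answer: -3896/3 ≈ -1298.7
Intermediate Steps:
u(S) = 1296
L = 3
d(B) = B/3
s(l) = -l² (s(l) = l²*(-1) = -l²)
Q(V) = -8/3 (Q(V) = -7/3 + (-((V*0 + 3)/3)²)/3 = -7/3 + (-((0 + 3)/3)²)/3 = -7/3 + (-((⅓)*3)²)/3 = -7/3 + (-1*1²)/3 = -7/3 + (-1*1)/3 = -7/3 + (⅓)*(-1) = -7/3 - ⅓ = -8/3)
Q(-11) - u(175) = -8/3 - 1*1296 = -8/3 - 1296 = -3896/3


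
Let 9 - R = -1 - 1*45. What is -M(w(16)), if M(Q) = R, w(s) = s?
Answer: -55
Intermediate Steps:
R = 55 (R = 9 - (-1 - 1*45) = 9 - (-1 - 45) = 9 - 1*(-46) = 9 + 46 = 55)
M(Q) = 55
-M(w(16)) = -1*55 = -55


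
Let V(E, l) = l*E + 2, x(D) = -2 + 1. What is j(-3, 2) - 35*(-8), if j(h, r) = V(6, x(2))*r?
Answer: 272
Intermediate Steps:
x(D) = -1
V(E, l) = 2 + E*l (V(E, l) = E*l + 2 = 2 + E*l)
j(h, r) = -4*r (j(h, r) = (2 + 6*(-1))*r = (2 - 6)*r = -4*r)
j(-3, 2) - 35*(-8) = -4*2 - 35*(-8) = -8 + 280 = 272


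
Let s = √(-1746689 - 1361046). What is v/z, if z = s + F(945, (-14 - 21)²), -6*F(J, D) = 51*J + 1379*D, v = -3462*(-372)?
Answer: -83910939903/18868211746 - 1448847*I*√3107735/94341058730 ≈ -4.4472 - 0.027073*I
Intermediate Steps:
v = 1287864
F(J, D) = -1379*D/6 - 17*J/2 (F(J, D) = -(51*J + 1379*D)/6 = -1379*D/6 - 17*J/2)
s = I*√3107735 (s = √(-3107735) = I*√3107735 ≈ 1762.9*I)
z = -868735/3 + I*√3107735 (z = I*√3107735 + (-1379*(-14 - 21)²/6 - 17/2*945) = I*√3107735 + (-1379/6*(-35)² - 16065/2) = I*√3107735 + (-1379/6*1225 - 16065/2) = I*√3107735 + (-1689275/6 - 16065/2) = I*√3107735 - 868735/3 = -868735/3 + I*√3107735 ≈ -2.8958e+5 + 1762.9*I)
v/z = 1287864/(-868735/3 + I*√3107735)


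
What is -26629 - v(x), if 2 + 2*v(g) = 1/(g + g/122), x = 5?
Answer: -16376281/615 ≈ -26628.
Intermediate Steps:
v(g) = -1 + 61/(123*g) (v(g) = -1 + 1/(2*(g + g/122)) = -1 + 1/(2*((123*g/122))) = -1 + (122/(123*g))/2 = -1 + 61/(123*g))
-26629 - v(x) = -26629 - (61/123 - 1*5)/5 = -26629 - (61/123 - 5)/5 = -26629 - (-554)/(5*123) = -26629 - 1*(-554/615) = -26629 + 554/615 = -16376281/615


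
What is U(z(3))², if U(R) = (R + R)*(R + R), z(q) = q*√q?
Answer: 11664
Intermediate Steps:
z(q) = q^(3/2)
U(R) = 4*R² (U(R) = (2*R)*(2*R) = 4*R²)
U(z(3))² = (4*(3^(3/2))²)² = (4*(3*√3)²)² = (4*27)² = 108² = 11664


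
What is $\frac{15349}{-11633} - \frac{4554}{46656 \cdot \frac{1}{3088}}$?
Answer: $- \frac{570514295}{1884546} \approx -302.73$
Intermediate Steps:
$\frac{15349}{-11633} - \frac{4554}{46656 \cdot \frac{1}{3088}} = 15349 \left(- \frac{1}{11633}\right) - \frac{4554}{46656 \cdot \frac{1}{3088}} = - \frac{15349}{11633} - \frac{4554}{\frac{2916}{193}} = - \frac{15349}{11633} - \frac{48829}{162} = - \frac{570514295}{1884546}$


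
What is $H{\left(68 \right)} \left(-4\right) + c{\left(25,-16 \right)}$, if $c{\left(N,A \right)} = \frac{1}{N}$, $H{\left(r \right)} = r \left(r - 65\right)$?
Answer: $- \frac{20399}{25} \approx -815.96$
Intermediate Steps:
$H{\left(r \right)} = r \left(-65 + r\right)$
$H{\left(68 \right)} \left(-4\right) + c{\left(25,-16 \right)} = 68 \left(-65 + 68\right) \left(-4\right) + \frac{1}{25} = 68 \cdot 3 \left(-4\right) + \frac{1}{25} = 204 \left(-4\right) + \frac{1}{25} = -816 + \frac{1}{25} = - \frac{20399}{25}$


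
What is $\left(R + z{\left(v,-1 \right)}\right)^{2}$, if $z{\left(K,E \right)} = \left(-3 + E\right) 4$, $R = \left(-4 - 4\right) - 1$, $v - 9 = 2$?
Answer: $625$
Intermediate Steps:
$v = 11$ ($v = 9 + 2 = 11$)
$R = -9$ ($R = -8 - 1 = -9$)
$z{\left(K,E \right)} = -12 + 4 E$
$\left(R + z{\left(v,-1 \right)}\right)^{2} = \left(-9 + \left(-12 + 4 \left(-1\right)\right)\right)^{2} = \left(-9 - 16\right)^{2} = \left(-25\right)^{2} = 625$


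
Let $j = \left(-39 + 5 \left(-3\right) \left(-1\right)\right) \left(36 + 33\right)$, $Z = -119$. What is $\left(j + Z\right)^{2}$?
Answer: $3150625$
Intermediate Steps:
$j = -1656$ ($j = \left(-39 - -15\right) 69 = \left(-39 + 15\right) 69 = \left(-24\right) 69 = -1656$)
$\left(j + Z\right)^{2} = \left(-1656 - 119\right)^{2} = \left(-1775\right)^{2} = 3150625$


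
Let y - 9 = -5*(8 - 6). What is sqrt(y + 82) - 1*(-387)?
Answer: 396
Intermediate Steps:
y = -1 (y = 9 - 5*(8 - 6) = 9 - 5*2 = 9 - 10 = -1)
sqrt(y + 82) - 1*(-387) = sqrt(-1 + 82) - 1*(-387) = sqrt(81) + 387 = 9 + 387 = 396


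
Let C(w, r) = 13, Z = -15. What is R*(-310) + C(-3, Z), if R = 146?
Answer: -45247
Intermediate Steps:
R*(-310) + C(-3, Z) = 146*(-310) + 13 = -45260 + 13 = -45247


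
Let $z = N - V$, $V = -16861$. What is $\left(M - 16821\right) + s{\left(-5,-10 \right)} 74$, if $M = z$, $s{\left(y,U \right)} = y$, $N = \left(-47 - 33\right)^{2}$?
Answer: $6070$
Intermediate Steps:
$N = 6400$ ($N = \left(-80\right)^{2} = 6400$)
$z = 23261$ ($z = 6400 - -16861 = 6400 + 16861 = 23261$)
$M = 23261$
$\left(M - 16821\right) + s{\left(-5,-10 \right)} 74 = \left(23261 - 16821\right) - 370 = 6440 - 370 = 6070$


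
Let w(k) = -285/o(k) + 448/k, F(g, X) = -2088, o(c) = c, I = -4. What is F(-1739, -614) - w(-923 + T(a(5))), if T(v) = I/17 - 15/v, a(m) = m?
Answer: -32874877/15746 ≈ -2087.8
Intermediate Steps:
T(v) = -4/17 - 15/v
w(k) = 163/k (w(k) = -285/k + 448/k = 163/k)
F(-1739, -614) - w(-923 + T(a(5))) = -2088 - 163/(-923 + (-4/17 - 15/5)) = -2088 - 163/(-923 + (-4/17 - 15*⅕)) = -2088 - 163/(-923 + (-4/17 - 3)) = -2088 - 163/(-923 - 55/17) = -2088 - 163/(-15746/17) = -2088 - 163*(-17)/15746 = -2088 - 1*(-2771/15746) = -2088 + 2771/15746 = -32874877/15746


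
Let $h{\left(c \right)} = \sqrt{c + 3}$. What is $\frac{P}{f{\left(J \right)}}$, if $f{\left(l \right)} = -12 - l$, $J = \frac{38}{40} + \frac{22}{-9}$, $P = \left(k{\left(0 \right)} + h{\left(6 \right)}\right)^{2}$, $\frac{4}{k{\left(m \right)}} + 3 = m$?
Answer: $- \frac{500}{1891} \approx -0.26441$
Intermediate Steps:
$k{\left(m \right)} = \frac{4}{-3 + m}$
$h{\left(c \right)} = \sqrt{3 + c}$
$P = \frac{25}{9}$ ($P = \left(\frac{4}{-3 + 0} + \sqrt{3 + 6}\right)^{2} = \left(\frac{4}{-3} + \sqrt{9}\right)^{2} = \left(4 \left(- \frac{1}{3}\right) + 3\right)^{2} = \left(- \frac{4}{3} + 3\right)^{2} = \left(\frac{5}{3}\right)^{2} = \frac{25}{9} \approx 2.7778$)
$J = - \frac{269}{180}$ ($J = 38 \cdot \frac{1}{40} + 22 \left(- \frac{1}{9}\right) = \frac{19}{20} - \frac{22}{9} = - \frac{269}{180} \approx -1.4944$)
$\frac{P}{f{\left(J \right)}} = \frac{25}{9 \left(-12 - - \frac{269}{180}\right)} = \frac{25}{9 \left(-12 + \frac{269}{180}\right)} = \frac{25}{9 \left(- \frac{1891}{180}\right)} = \frac{25}{9} \left(- \frac{180}{1891}\right) = - \frac{500}{1891}$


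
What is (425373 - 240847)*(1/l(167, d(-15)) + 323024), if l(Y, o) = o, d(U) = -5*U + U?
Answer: 1788189890983/30 ≈ 5.9606e+10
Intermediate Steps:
d(U) = -4*U
(425373 - 240847)*(1/l(167, d(-15)) + 323024) = (425373 - 240847)*(1/(-4*(-15)) + 323024) = 184526*(1/60 + 323024) = 184526*(19381441/60) = 1788189890983/30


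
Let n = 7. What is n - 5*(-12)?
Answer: 67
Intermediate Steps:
n - 5*(-12) = 7 - 5*(-12) = 7 + 60 = 67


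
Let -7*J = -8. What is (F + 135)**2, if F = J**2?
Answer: 44609041/2401 ≈ 18579.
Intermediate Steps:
J = 8/7 (J = -1/7*(-8) = 8/7 ≈ 1.1429)
F = 64/49 (F = (8/7)**2 = 64/49 ≈ 1.3061)
(F + 135)**2 = (64/49 + 135)**2 = (6679/49)**2 = 44609041/2401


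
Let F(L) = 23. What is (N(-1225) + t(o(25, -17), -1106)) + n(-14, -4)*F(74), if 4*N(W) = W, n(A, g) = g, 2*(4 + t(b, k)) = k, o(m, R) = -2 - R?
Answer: -3821/4 ≈ -955.25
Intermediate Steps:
t(b, k) = -4 + k/2
N(W) = W/4
(N(-1225) + t(o(25, -17), -1106)) + n(-14, -4)*F(74) = ((¼)*(-1225) + (-4 + (½)*(-1106))) - 4*23 = (-1225/4 + (-4 - 553)) - 92 = (-1225/4 - 557) - 92 = -3453/4 - 92 = -3821/4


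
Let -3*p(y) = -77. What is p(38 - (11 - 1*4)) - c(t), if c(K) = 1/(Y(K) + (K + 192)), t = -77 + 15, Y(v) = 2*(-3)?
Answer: 9545/372 ≈ 25.659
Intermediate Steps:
Y(v) = -6
p(y) = 77/3 (p(y) = -⅓*(-77) = 77/3)
t = -62
c(K) = 1/(186 + K) (c(K) = 1/(-6 + (K + 192)) = 1/(-6 + (192 + K)) = 1/(186 + K))
p(38 - (11 - 1*4)) - c(t) = 77/3 - 1/(186 - 62) = 77/3 - 1/124 = 9545/372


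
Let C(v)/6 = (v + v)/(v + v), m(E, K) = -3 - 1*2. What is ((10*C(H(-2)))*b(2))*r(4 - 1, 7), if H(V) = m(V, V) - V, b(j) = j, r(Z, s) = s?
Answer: 840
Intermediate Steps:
m(E, K) = -5 (m(E, K) = -3 - 2 = -5)
H(V) = -5 - V
C(v) = 6 (C(v) = 6*((v + v)/(v + v)) = 6*((2*v)/((2*v))) = 6*((2*v)*(1/(2*v))) = 6*1 = 6)
((10*C(H(-2)))*b(2))*r(4 - 1, 7) = ((10*6)*2)*7 = (60*2)*7 = 120*7 = 840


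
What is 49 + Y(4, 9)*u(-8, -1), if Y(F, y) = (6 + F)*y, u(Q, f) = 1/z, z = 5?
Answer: 67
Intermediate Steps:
u(Q, f) = 1/5
Y(F, y) = y*(6 + F)
49 + Y(4, 9)*u(-8, -1) = 49 + (9*(6 + 4))*(1/5) = 49 + (9*10)*(1/5) = 49 + 90*(1/5) = 49 + 18 = 67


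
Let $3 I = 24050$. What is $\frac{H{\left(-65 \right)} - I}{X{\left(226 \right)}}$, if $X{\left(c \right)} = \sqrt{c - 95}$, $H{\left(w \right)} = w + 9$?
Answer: $- \frac{24218 \sqrt{131}}{393} \approx -705.31$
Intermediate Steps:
$H{\left(w \right)} = 9 + w$
$I = \frac{24050}{3}$ ($I = \frac{1}{3} \cdot 24050 = \frac{24050}{3} \approx 8016.7$)
$X{\left(c \right)} = \sqrt{-95 + c}$
$\frac{H{\left(-65 \right)} - I}{X{\left(226 \right)}} = \frac{\left(9 - 65\right) - \frac{24050}{3}}{\sqrt{-95 + 226}} = \frac{-56 - \frac{24050}{3}}{\sqrt{131}} = - \frac{24218 \frac{\sqrt{131}}{131}}{3} = - \frac{24218 \sqrt{131}}{393}$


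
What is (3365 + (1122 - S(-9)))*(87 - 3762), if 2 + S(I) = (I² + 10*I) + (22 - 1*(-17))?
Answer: -16386825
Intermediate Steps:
S(I) = 37 + I² + 10*I (S(I) = -2 + ((I² + 10*I) + (22 - 1*(-17))) = -2 + ((I² + 10*I) + (22 + 17)) = -2 + ((I² + 10*I) + 39) = -2 + (39 + I² + 10*I) = 37 + I² + 10*I)
(3365 + (1122 - S(-9)))*(87 - 3762) = (3365 + (1122 - (37 + (-9)² + 10*(-9))))*(87 - 3762) = (3365 + (1122 - (37 + 81 - 90)))*(-3675) = (3365 + (1122 - 1*28))*(-3675) = (3365 + (1122 - 28))*(-3675) = (3365 + 1094)*(-3675) = 4459*(-3675) = -16386825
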